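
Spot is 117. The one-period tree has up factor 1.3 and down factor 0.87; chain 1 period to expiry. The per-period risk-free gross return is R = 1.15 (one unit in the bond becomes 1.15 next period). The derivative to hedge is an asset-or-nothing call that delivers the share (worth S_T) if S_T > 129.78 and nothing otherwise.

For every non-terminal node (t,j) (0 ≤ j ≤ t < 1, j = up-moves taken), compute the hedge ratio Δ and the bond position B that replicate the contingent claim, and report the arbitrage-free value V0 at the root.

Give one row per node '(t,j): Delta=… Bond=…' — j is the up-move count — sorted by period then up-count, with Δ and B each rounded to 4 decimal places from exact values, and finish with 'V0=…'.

(0,0): Delta=3.0233 Bond=-267.5976
V0=86.1234

Since d<R<u, set p* = (R−d)/(u−d) = 0.6512; price each node as the discounted p*-expectation of its children.
Terminal values V(1,·): V(1,0)=0.0000, V(1,1)=152.1000
  t=0,j=0: stock 117.0000 → up 152.1000 (V=152.1000), down 101.7900 (V=0.0000). Price 86.1234; hedge Δ=3.0233, bond B=-267.5976.
The time-0 hedge costs 86.1234, which is the no-arbitrage price.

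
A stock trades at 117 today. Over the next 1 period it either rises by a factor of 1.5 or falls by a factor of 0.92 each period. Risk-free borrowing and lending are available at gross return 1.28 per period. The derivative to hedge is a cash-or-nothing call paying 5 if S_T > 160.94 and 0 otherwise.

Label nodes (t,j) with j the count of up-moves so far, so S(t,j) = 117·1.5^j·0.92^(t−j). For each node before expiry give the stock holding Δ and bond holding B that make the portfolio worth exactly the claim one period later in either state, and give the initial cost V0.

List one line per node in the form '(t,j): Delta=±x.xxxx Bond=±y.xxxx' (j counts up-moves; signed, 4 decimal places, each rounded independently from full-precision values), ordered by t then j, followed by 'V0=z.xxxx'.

(0,0): Delta=0.0737 Bond=-6.1961
V0=2.4246

Under the risk-neutral measure, an up-move has probability p* = (R−d)/(u−d) = 0.6207 and values discount at R = 1.28.
Terminal payoffs: V(1,0)=0.0000, V(1,1)=5.0000
  t=0,j=0: stock 117.0000 → up 175.5000 (V=5.0000), down 107.6400 (V=0.0000). Price 2.4246; hedge Δ=0.0737, bond B=-6.1961.
The time-0 hedge costs 2.4246, which is the no-arbitrage price.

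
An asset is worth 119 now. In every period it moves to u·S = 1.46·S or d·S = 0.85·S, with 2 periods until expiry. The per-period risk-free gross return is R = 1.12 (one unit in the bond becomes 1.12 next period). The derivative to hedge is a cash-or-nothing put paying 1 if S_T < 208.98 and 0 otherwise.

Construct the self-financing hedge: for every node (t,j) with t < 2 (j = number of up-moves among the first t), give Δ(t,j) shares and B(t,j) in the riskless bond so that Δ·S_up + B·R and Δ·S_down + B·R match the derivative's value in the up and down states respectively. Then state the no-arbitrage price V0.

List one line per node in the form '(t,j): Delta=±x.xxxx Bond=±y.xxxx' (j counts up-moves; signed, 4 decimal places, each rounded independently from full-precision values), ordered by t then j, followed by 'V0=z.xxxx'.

(0,0): Delta=-0.0054 Bond=1.2889
(1,0): Delta=0.0000 Bond=0.8929
(1,1): Delta=-0.0094 Bond=2.1370
V0=0.6410

The replicating-portfolio and risk-neutral prices coincide; use p* = (1.12−0.85)/(1.46−0.85) = 0.4426 for the latter.
Terminal payoffs: V(2,0)=1.0000, V(2,1)=1.0000, V(2,2)=0.0000
(1,0): S=101.1500. Δ = (V_up−V_dn)/(S_up−S_dn) = (1.0000−1.0000)/(147.6790−85.9775) = 0.0000. V = [p*·1.0000 + (1−p*)·1.0000]/1.12 = 0.8929. B = V − Δ·S = 0.8929.
(1,1): S=173.7400. Δ = (V_up−V_dn)/(S_up−S_dn) = (0.0000−1.0000)/(253.6604−147.6790) = -0.0094. V = [p*·0.0000 + (1−p*)·1.0000]/1.12 = 0.4977. B = V − Δ·S = 2.1370.
(0,0): S=119.0000. Δ = (V_up−V_dn)/(S_up−S_dn) = (0.4977−0.8929)/(173.7400−101.1500) = -0.0054. V = [p*·0.4977 + (1−p*)·0.8929]/1.12 = 0.6410. B = V − Δ·S = 1.2889.
Root portfolio cost Δ·119+B reproduces V0=0.6410.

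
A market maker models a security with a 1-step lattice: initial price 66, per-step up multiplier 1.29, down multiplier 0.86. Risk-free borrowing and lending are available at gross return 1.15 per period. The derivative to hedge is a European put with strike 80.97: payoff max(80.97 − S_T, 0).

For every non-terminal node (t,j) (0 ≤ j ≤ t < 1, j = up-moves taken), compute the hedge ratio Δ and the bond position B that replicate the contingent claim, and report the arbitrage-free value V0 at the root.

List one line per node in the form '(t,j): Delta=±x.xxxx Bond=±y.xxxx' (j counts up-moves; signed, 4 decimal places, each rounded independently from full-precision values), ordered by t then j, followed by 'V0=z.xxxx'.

Since d<R<u, set p* = (R−d)/(u−d) = 0.6744; price each node as the discounted p*-expectation of its children.
Terminal values V(1,·): V(1,0)=24.2100, V(1,1)=0.0000
  t=0,j=0: stock 66.0000 → up 85.1400 (V=0.0000), down 56.7600 (V=24.2100). Price 6.8542; hedge Δ=-0.8531, bond B=63.1565.
Check: Δ(0,0)·S0 + B(0,0) = 6.8542 = V0.

(0,0): Delta=-0.8531 Bond=63.1565
V0=6.8542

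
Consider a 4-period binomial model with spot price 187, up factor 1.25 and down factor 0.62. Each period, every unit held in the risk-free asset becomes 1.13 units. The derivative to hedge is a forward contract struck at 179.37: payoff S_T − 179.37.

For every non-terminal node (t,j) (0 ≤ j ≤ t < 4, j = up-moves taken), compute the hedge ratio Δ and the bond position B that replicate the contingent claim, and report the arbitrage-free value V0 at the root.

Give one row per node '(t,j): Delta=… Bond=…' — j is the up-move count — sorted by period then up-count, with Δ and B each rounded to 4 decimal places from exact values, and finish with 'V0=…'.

(0,0): Delta=1.0000 Bond=-110.0110
(1,0): Delta=1.0000 Bond=-124.3124
(1,1): Delta=1.0000 Bond=-124.3124
(2,0): Delta=1.0000 Bond=-140.4730
(2,1): Delta=1.0000 Bond=-140.4730
(2,2): Delta=1.0000 Bond=-140.4730
(3,0): Delta=1.0000 Bond=-158.7345
(3,1): Delta=1.0000 Bond=-158.7345
(3,2): Delta=1.0000 Bond=-158.7345
(3,3): Delta=1.0000 Bond=-158.7345
V0=76.9890

The replicating-portfolio and risk-neutral prices coincide; use p* = (1.13−0.62)/(1.25−0.62) = 0.8095 for the latter.
Terminal values V(4,·): V(4,0)=-151.7383, V(4,1)=-123.6608, V(4,2)=-67.0531, V(4,3)=47.0753, V(4,4)=277.1730
  t=3,j=0: stock 44.5673 → up 55.7092 (V=-123.6608), down 27.6317 (V=-151.7383). Price -114.1672; hedge Δ=1.0000, bond B=-158.7345.
  t=3,j=1: stock 89.8535 → up 112.3169 (V=-67.0531), down 55.7092 (V=-123.6608). Price -68.8810; hedge Δ=1.0000, bond B=-158.7345.
  t=3,j=2: stock 181.1562 → up 226.4453 (V=47.0753), down 112.3169 (V=-67.0531). Price 22.4217; hedge Δ=1.0000, bond B=-158.7345.
  t=3,j=3: stock 365.2344 → up 456.5430 (V=277.1730), down 226.4453 (V=47.0753). Price 206.4999; hedge Δ=1.0000, bond B=-158.7345.
  t=2,j=0: stock 71.8828 → up 89.8535 (V=-68.8810), down 44.5673 (V=-114.1672). Price -68.5902; hedge Δ=1.0000, bond B=-140.4730.
  t=2,j=1: stock 144.9250 → up 181.1562 (V=22.4217), down 89.8535 (V=-68.8810). Price 4.4520; hedge Δ=1.0000, bond B=-140.4730.
  t=2,j=2: stock 292.1875 → up 365.2344 (V=206.4999), down 181.1562 (V=22.4217). Price 151.7145; hedge Δ=1.0000, bond B=-140.4730.
  t=1,j=0: stock 115.9400 → up 144.9250 (V=4.4520), down 71.8828 (V=-68.5902). Price -8.3724; hedge Δ=1.0000, bond B=-124.3124.
  t=1,j=1: stock 233.7500 → up 292.1875 (V=151.7145), down 144.9250 (V=4.4520). Price 109.4376; hedge Δ=1.0000, bond B=-124.3124.
  t=0,j=0: stock 187.0000 → up 233.7500 (V=109.4376), down 115.9400 (V=-8.3724). Price 76.9890; hedge Δ=1.0000, bond B=-110.0110.
The time-0 hedge costs 76.9890, which is the no-arbitrage price.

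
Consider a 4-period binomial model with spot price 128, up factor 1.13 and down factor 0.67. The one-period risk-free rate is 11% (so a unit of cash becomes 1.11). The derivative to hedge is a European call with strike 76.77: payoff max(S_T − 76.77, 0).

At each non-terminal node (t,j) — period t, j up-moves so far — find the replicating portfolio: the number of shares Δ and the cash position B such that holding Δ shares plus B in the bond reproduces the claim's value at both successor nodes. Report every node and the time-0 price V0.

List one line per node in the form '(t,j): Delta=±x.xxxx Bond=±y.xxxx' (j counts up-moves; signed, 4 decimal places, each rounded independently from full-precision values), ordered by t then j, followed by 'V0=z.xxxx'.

(0,0): Delta=0.9929 Bond=-49.6356
(1,0): Delta=0.8842 Bond=-45.7704
(1,1): Delta=0.9959 Bond=-55.5194
(2,0): Delta=0.0000 Bond=0.0000
(2,1): Delta=0.9080 Bond=-53.1145
(2,2): Delta=0.9982 Bond=-62.0135
(3,0): Delta=0.0000 Bond=0.0000
(3,1): Delta=0.0000 Bond=0.0000
(3,2): Delta=0.9325 Bond=-61.6369
(3,3): Delta=1.0000 Bond=-69.1622
V0=77.4595

No-arbitrage ⇒ martingale measure with p* = (R−d)/(u−d) = 0.9565.
Terminal payoffs: V(4,0)=0.0000, V(4,1)=0.0000, V(4,2)=0.0000, V(4,3)=46.9728, V(4,4)=131.9306
  t=3,j=0: stock 38.4977 → up 43.5024 (V=0.0000), down 25.7934 (V=0.0000). Price 0.0000; hedge Δ=0.0000, bond B=0.0000.
  t=3,j=1: stock 64.9289 → up 73.3697 (V=0.0000), down 43.5024 (V=0.0000). Price 0.0000; hedge Δ=0.0000, bond B=0.0000.
  t=3,j=2: stock 109.5069 → up 123.7428 (V=46.9728), down 73.3697 (V=0.0000). Price 40.4780; hedge Δ=0.9325, bond B=-61.6369.
  t=3,j=3: stock 184.6908 → up 208.7006 (V=131.9306), down 123.7428 (V=46.9728). Price 115.5287; hedge Δ=1.0000, bond B=-69.1622.
  t=2,j=0: stock 57.4592 → up 64.9289 (V=0.0000), down 38.4977 (V=0.0000). Price 0.0000; hedge Δ=0.0000, bond B=0.0000.
  t=2,j=1: stock 96.9088 → up 109.5069 (V=40.4780), down 64.9289 (V=0.0000). Price 34.8811; hedge Δ=0.9080, bond B=-53.1145.
  t=2,j=2: stock 163.4432 → up 184.6908 (V=115.5287), down 109.5069 (V=40.4780). Price 101.1402; hedge Δ=0.9982, bond B=-62.0135.
  t=1,j=0: stock 85.7600 → up 96.9088 (V=34.8811), down 57.4592 (V=0.0000). Price 30.0582; hedge Δ=0.8842, bond B=-45.7704.
  t=1,j=1: stock 144.6400 → up 163.4432 (V=101.1402), down 96.9088 (V=34.8811). Price 88.5219; hedge Δ=0.9959, bond B=-55.5194.
  t=0,j=0: stock 128.0000 → up 144.6400 (V=88.5219), down 85.7600 (V=30.0582). Price 77.4595; hedge Δ=0.9929, bond B=-49.6356.
Each (Δ,B) replicates both successor values, so the strategy is self-financing and V0 is arbitrage-free.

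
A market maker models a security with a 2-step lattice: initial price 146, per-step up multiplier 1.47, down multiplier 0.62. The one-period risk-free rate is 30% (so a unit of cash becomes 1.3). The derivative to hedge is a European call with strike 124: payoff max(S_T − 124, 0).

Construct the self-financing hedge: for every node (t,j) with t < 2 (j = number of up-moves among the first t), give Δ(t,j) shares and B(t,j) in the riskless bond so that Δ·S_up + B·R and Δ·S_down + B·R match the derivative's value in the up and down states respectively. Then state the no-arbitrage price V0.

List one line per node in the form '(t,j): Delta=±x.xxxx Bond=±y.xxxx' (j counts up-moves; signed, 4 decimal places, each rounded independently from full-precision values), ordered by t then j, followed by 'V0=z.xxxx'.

(0,0): Delta=0.9159 Bond=-59.4807
(1,0): Delta=0.1178 Bond=-5.0859
(1,1): Delta=1.0000 Bond=-95.3846
V0=74.2338

Since d<R<u, set p* = (R−d)/(u−d) = 0.8000; price each node as the discounted p*-expectation of its children.
At expiry t=2: V(2,0)=0.0000, V(2,1)=9.0644, V(2,2)=191.4914
(1,0): S=90.5200. Δ = (V_up−V_dn)/(S_up−S_dn) = (9.0644−0.0000)/(133.0644−56.1224) = 0.1178. V = [p*·9.0644 + (1−p*)·0.0000]/1.3 = 5.5781. B = V − Δ·S = -5.0859.
(1,1): S=214.6200. Δ = (V_up−V_dn)/(S_up−S_dn) = (191.4914−9.0644)/(315.4914−133.0644) = 1.0000. V = [p*·191.4914 + (1−p*)·9.0644]/1.3 = 119.2354. B = V − Δ·S = -95.3846.
(0,0): S=146.0000. Δ = (V_up−V_dn)/(S_up−S_dn) = (119.2354−5.5781)/(214.6200−90.5200) = 0.9159. V = [p*·119.2354 + (1−p*)·5.5781]/1.3 = 74.2338. B = V − Δ·S = -59.4807.
The time-0 hedge costs 74.2338, which is the no-arbitrage price.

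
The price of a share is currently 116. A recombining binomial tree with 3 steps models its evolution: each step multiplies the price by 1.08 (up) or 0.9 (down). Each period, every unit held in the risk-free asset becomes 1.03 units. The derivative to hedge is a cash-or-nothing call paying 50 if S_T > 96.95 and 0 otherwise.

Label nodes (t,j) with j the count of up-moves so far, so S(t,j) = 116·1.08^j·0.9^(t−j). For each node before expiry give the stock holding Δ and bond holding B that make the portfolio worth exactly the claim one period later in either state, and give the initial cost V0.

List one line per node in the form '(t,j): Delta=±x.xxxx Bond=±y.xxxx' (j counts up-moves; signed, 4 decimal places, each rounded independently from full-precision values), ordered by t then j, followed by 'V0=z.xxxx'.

Under the risk-neutral measure, an up-move has probability p* = (R−d)/(u−d) = 0.7222 and values discount at R = 1.03.
Payoff layer (t=3): V(3,0)=0.0000, V(3,1)=50.0000, V(3,2)=50.0000, V(3,3)=50.0000
Node (2,0) S=93.9600: V=(p*·50.0000+(1−p*)·0.0000)/1.03=35.0593; Δ=(50.0000−0.0000)/(101.4768−84.5640)=2.9563; B=V−Δ·S=-242.7184
Node (2,1) S=112.7520: V=(p*·50.0000+(1−p*)·50.0000)/1.03=48.5437; Δ=(50.0000−50.0000)/(121.7722−101.4768)=0.0000; B=V−Δ·S=48.5437
Node (2,2) S=135.3024: V=(p*·50.0000+(1−p*)·50.0000)/1.03=48.5437; Δ=(50.0000−50.0000)/(146.1266−121.7722)=0.0000; B=V−Δ·S=48.5437
Node (1,0) S=104.4000: V=(p*·48.5437+(1−p*)·35.0593)/1.03=43.4932; Δ=(48.5437−35.0593)/(112.7520−93.9600)=0.7176; B=V−Δ·S=-31.4199
Node (1,1) S=125.2800: V=(p*·48.5437+(1−p*)·48.5437)/1.03=47.1298; Δ=(48.5437−48.5437)/(135.3024−112.7520)=0.0000; B=V−Δ·S=47.1298
Node (0,0) S=116.0000: V=(p*·47.1298+(1−p*)·43.4932)/1.03=44.7763; Δ=(47.1298−43.4932)/(125.2800−104.4000)=0.1742; B=V−Δ·S=24.5732
Check: Δ(0,0)·S0 + B(0,0) = 44.7763 = V0.

(0,0): Delta=0.1742 Bond=24.5732
(1,0): Delta=0.7176 Bond=-31.4199
(1,1): Delta=0.0000 Bond=47.1298
(2,0): Delta=2.9563 Bond=-242.7184
(2,1): Delta=0.0000 Bond=48.5437
(2,2): Delta=0.0000 Bond=48.5437
V0=44.7763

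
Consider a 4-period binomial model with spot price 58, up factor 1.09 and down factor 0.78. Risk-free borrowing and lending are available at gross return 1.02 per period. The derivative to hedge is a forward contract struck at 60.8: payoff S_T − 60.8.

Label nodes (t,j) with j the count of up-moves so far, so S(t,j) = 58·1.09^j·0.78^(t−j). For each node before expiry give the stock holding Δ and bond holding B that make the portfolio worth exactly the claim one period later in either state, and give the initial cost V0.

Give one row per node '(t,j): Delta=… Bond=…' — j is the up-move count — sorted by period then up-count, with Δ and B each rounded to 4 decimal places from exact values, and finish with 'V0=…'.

Under the risk-neutral measure, an up-move has probability p* = (R−d)/(u−d) = 0.7742 and values discount at R = 1.02.
Payoff layer (t=4): V(4,0)=-39.3313, V(4,1)=-30.7988, V(4,2)=-18.8753, V(4,3)=-2.2129, V(4,4)=21.0717
Node (3,0) S=27.5240: V=(p*·-30.7988+(1−p*)·-39.3313)/1.02=-32.0838; Δ=(-30.7988−-39.3313)/(30.0012−21.4687)=1.0000; B=V−Δ·S=-59.6078
Node (3,1) S=38.4630: V=(p*·-18.8753+(1−p*)·-30.7988)/1.02=-21.1448; Δ=(-18.8753−-30.7988)/(41.9247−30.0012)=1.0000; B=V−Δ·S=-59.6078
Node (3,2) S=53.7496: V=(p*·-2.2129+(1−p*)·-18.8753)/1.02=-5.8582; Δ=(-2.2129−-18.8753)/(58.5871−41.9247)=1.0000; B=V−Δ·S=-59.6078
Node (3,3) S=75.1117: V=(p*·21.0717+(1−p*)·-2.2129)/1.02=15.5038; Δ=(21.0717−-2.2129)/(81.8717−58.5871)=1.0000; B=V−Δ·S=-59.6078
Node (2,0) S=35.2872: V=(p*·-21.1448+(1−p*)·-32.0838)/1.02=-23.1519; Δ=(-21.1448−-32.0838)/(38.4630−27.5240)=1.0000; B=V−Δ·S=-58.4391
Node (2,1) S=49.3116: V=(p*·-5.8582+(1−p*)·-21.1448)/1.02=-9.1275; Δ=(-5.8582−-21.1448)/(53.7496−38.4630)=1.0000; B=V−Δ·S=-58.4391
Node (2,2) S=68.9098: V=(p*·15.5038+(1−p*)·-5.8582)/1.02=10.4707; Δ=(15.5038−-5.8582)/(75.1117−53.7496)=1.0000; B=V−Δ·S=-58.4391
Node (1,0) S=45.2400: V=(p*·-9.1275+(1−p*)·-23.1519)/1.02=-12.0532; Δ=(-9.1275−-23.1519)/(49.3116−35.2872)=1.0000; B=V−Δ·S=-57.2932
Node (1,1) S=63.2200: V=(p*·10.4707+(1−p*)·-9.1275)/1.02=5.9268; Δ=(10.4707−-9.1275)/(68.9098−49.3116)=1.0000; B=V−Δ·S=-57.2932
Node (0,0) S=58.0000: V=(p*·5.9268+(1−p*)·-12.0532)/1.02=1.8302; Δ=(5.9268−-12.0532)/(63.2200−45.2400)=1.0000; B=V−Δ·S=-56.1698
Root portfolio cost Δ·58+B reproduces V0=1.8302.

(0,0): Delta=1.0000 Bond=-56.1698
(1,0): Delta=1.0000 Bond=-57.2932
(1,1): Delta=1.0000 Bond=-57.2932
(2,0): Delta=1.0000 Bond=-58.4391
(2,1): Delta=1.0000 Bond=-58.4391
(2,2): Delta=1.0000 Bond=-58.4391
(3,0): Delta=1.0000 Bond=-59.6078
(3,1): Delta=1.0000 Bond=-59.6078
(3,2): Delta=1.0000 Bond=-59.6078
(3,3): Delta=1.0000 Bond=-59.6078
V0=1.8302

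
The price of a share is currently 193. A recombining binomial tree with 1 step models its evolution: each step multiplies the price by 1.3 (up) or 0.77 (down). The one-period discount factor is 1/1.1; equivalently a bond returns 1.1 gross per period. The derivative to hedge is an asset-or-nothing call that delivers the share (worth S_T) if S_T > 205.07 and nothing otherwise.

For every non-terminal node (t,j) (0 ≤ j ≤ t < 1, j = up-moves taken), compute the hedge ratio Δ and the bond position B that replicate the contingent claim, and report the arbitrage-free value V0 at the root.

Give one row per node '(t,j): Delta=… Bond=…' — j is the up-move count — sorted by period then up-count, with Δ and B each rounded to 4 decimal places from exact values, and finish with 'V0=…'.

(0,0): Delta=2.4528 Bond=-331.3774
V0=142.0189

Under the risk-neutral measure, an up-move has probability p* = (R−d)/(u−d) = 0.6226 and values discount at R = 1.1.
Payoff layer (t=1): V(1,0)=0.0000, V(1,1)=250.9000
(0,0): S=193.0000. Δ = (V_up−V_dn)/(S_up−S_dn) = (250.9000−0.0000)/(250.9000−148.6100) = 2.4528. V = [p*·250.9000 + (1−p*)·0.0000]/1.1 = 142.0189. B = V − Δ·S = -331.3774.
The time-0 hedge costs 142.0189, which is the no-arbitrage price.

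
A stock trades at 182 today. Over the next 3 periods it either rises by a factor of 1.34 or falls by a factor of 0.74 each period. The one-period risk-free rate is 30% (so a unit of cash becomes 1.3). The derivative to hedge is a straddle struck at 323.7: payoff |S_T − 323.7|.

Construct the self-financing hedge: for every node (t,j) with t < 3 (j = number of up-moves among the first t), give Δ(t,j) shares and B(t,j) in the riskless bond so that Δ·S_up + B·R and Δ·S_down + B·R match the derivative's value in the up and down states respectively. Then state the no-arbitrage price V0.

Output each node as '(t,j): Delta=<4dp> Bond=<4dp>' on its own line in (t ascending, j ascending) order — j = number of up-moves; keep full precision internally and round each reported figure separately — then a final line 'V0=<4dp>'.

(0,0): Delta=0.0782 Bond=35.6351
(1,0): Delta=-1.0000 Bond=191.5385
(1,1): Delta=0.1207 Bond=35.9533
(2,0): Delta=-1.0000 Bond=249.0000
(2,1): Delta=-1.0000 Bond=249.0000
(2,2): Delta=0.1649 Bond=32.2921
V0=49.8687

The replicating-portfolio and risk-neutral prices coincide; use p* = (1.3−0.74)/(1.34−0.74) = 0.9333 for the latter.
Terminal values V(3,·): V(3,0)=249.9492, V(3,1)=190.1513, V(3,2)=81.8686, V(3,3)=114.2109
(2,0): S=99.6632. Δ = (V_up−V_dn)/(S_up−S_dn) = (190.1513−249.9492)/(133.5487−73.7508) = -1.0000. V = [p*·190.1513 + (1−p*)·249.9492]/1.3 = 149.3368. B = V − Δ·S = 249.0000.
(2,1): S=180.4712. Δ = (V_up−V_dn)/(S_up−S_dn) = (81.8686−190.1513)/(241.8314−133.5487) = -1.0000. V = [p*·81.8686 + (1−p*)·190.1513]/1.3 = 68.5288. B = V − Δ·S = 249.0000.
(2,2): S=326.7992. Δ = (V_up−V_dn)/(S_up−S_dn) = (114.2109−81.8686)/(437.9109−241.8314) = 0.1649. V = [p*·114.2109 + (1−p*)·81.8686]/1.3 = 86.1960. B = V − Δ·S = 32.2921.
(1,0): S=134.6800. Δ = (V_up−V_dn)/(S_up−S_dn) = (68.5288−149.3368)/(180.4712−99.6632) = -1.0000. V = [p*·68.5288 + (1−p*)·149.3368]/1.3 = 56.8585. B = V − Δ·S = 191.5385.
(1,1): S=243.8800. Δ = (V_up−V_dn)/(S_up−S_dn) = (86.1960−68.5288)/(326.7992−180.4712) = 0.1207. V = [p*·86.1960 + (1−p*)·68.5288]/1.3 = 65.3986. B = V − Δ·S = 35.9533.
(0,0): S=182.0000. Δ = (V_up−V_dn)/(S_up−S_dn) = (65.3986−56.8585)/(243.8800−134.6800) = 0.0782. V = [p*·65.3986 + (1−p*)·56.8585]/1.3 = 49.8687. B = V − Δ·S = 35.6351.
Self-financing check: at every node Δ·S+B equals the discounted successor values.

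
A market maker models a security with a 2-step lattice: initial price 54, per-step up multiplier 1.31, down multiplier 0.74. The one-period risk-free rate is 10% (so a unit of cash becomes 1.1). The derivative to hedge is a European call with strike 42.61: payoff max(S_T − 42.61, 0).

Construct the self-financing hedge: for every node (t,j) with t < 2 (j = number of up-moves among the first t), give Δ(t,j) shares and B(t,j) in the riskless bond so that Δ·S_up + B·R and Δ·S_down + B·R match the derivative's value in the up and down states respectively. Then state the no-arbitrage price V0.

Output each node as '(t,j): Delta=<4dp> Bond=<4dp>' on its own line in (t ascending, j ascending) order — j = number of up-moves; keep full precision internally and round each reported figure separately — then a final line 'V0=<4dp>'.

(0,0): Delta=0.8581 Bond=-26.0902
(1,0): Delta=0.4275 Bond=-11.4925
(1,1): Delta=1.0000 Bond=-38.7364
V0=20.2479

Since d<R<u, set p* = (R−d)/(u−d) = 0.6316; price each node as the discounted p*-expectation of its children.
Terminal payoffs: V(2,0)=0.0000, V(2,1)=9.7376, V(2,2)=50.0594
(1,0): S=39.9600. Δ = (V_up−V_dn)/(S_up−S_dn) = (9.7376−0.0000)/(52.3476−29.5704) = 0.4275. V = [p*·9.7376 + (1−p*)·0.0000]/1.1 = 5.5910. B = V − Δ·S = -11.4925.
(1,1): S=70.7400. Δ = (V_up−V_dn)/(S_up−S_dn) = (50.0594−9.7376)/(92.6694−52.3476) = 1.0000. V = [p*·50.0594 + (1−p*)·9.7376]/1.1 = 32.0036. B = V − Δ·S = -38.7364.
(0,0): S=54.0000. Δ = (V_up−V_dn)/(S_up−S_dn) = (32.0036−5.5910)/(70.7400−39.9600) = 0.8581. V = [p*·32.0036 + (1−p*)·5.5910]/1.1 = 20.2479. B = V − Δ·S = -26.0902.
Self-financing check: at every node Δ·S+B equals the discounted successor values.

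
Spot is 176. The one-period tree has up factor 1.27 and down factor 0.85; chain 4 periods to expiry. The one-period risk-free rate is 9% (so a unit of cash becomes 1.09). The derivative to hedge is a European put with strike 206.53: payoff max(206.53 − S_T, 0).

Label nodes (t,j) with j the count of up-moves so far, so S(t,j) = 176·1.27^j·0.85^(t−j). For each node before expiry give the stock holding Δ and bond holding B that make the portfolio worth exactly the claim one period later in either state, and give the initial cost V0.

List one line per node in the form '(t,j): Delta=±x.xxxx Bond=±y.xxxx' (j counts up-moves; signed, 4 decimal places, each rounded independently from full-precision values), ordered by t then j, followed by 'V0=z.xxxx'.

Since d<R<u, set p* = (R−d)/(u−d) = 0.5714; price each node as the discounted p*-expectation of its children.
Terminal payoffs: V(4,0)=114.6569, V(4,1)=69.2608, V(4,2)=1.4336, V(4,3)=0.0000, V(4,4)=0.0000
Node (3,0) S=108.0860: V=(p*·69.2608+(1−p*)·114.6569)/1.09=81.3911; Δ=(69.2608−114.6569)/(137.2692−91.8731)=-1.0000; B=V−Δ·S=189.4771
Node (3,1) S=161.4932: V=(p*·1.4336+(1−p*)·69.2608)/1.09=27.9839; Δ=(1.4336−69.2608)/(205.0964−137.2692)=-1.0000; B=V−Δ·S=189.4771
Node (3,2) S=241.2898: V=(p*·0.0000+(1−p*)·1.4336)/1.09=0.5637; Δ=(0.0000−1.4336)/(306.4381−205.0964)=-0.0141; B=V−Δ·S=3.9771
Node (3,3) S=360.5154: V=(p*·0.0000+(1−p*)·0.0000)/1.09=0.0000; Δ=(0.0000−0.0000)/(457.8546−306.4381)=0.0000; B=V−Δ·S=0.0000
Node (2,0) S=127.1600: V=(p*·27.9839+(1−p*)·81.3911)/1.09=46.6722; Δ=(27.9839−81.3911)/(161.4932−108.0860)=-1.0000; B=V−Δ·S=173.8322
Node (2,1) S=189.9920: V=(p*·0.5637+(1−p*)·27.9839)/1.09=11.2983; Δ=(0.5637−27.9839)/(241.2898−161.4932)=-0.3436; B=V−Δ·S=76.5845
Node (2,2) S=283.8704: V=(p*·0.0000+(1−p*)·0.5637)/1.09=0.2216; Δ=(0.0000−0.5637)/(360.5154−241.2898)=-0.0047; B=V−Δ·S=1.5637
Node (1,0) S=149.6000: V=(p*·11.2983+(1−p*)·46.6722)/1.09=24.2739; Δ=(11.2983−46.6722)/(189.9920−127.1600)=-0.5630; B=V−Δ·S=108.4973
Node (1,1) S=223.5200: V=(p*·0.2216+(1−p*)·11.2983)/1.09=4.5585; Δ=(0.2216−11.2983)/(283.8704−189.9920)=-0.1180; B=V−Δ·S=30.9316
Node (0,0) S=176.0000: V=(p*·4.5585+(1−p*)·24.2739)/1.09=11.9339; Δ=(4.5585−24.2739)/(223.5200−149.6000)=-0.2667; B=V−Δ·S=58.8753
Self-financing check: at every node Δ·S+B equals the discounted successor values.

(0,0): Delta=-0.2667 Bond=58.8753
(1,0): Delta=-0.5630 Bond=108.4973
(1,1): Delta=-0.1180 Bond=30.9316
(2,0): Delta=-1.0000 Bond=173.8322
(2,1): Delta=-0.3436 Bond=76.5845
(2,2): Delta=-0.0047 Bond=1.5637
(3,0): Delta=-1.0000 Bond=189.4771
(3,1): Delta=-1.0000 Bond=189.4771
(3,2): Delta=-0.0141 Bond=3.9771
(3,3): Delta=0.0000 Bond=0.0000
V0=11.9339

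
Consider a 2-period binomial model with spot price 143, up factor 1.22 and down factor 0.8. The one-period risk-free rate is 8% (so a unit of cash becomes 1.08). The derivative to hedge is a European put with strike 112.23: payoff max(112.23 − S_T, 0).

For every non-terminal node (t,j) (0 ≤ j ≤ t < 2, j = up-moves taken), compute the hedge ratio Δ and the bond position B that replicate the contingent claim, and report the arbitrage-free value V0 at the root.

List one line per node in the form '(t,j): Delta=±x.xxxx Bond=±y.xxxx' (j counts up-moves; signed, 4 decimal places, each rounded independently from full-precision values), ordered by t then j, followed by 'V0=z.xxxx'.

The replicating-portfolio and risk-neutral prices coincide; use p* = (1.08−0.8)/(1.22−0.8) = 0.6667 for the latter.
Terminal payoffs: V(2,0)=20.7100, V(2,1)=0.0000, V(2,2)=0.0000
  t=1,j=0: stock 114.4000 → up 139.5680 (V=0.0000), down 91.5200 (V=20.7100). Price 6.3920; hedge Δ=-0.4310, bond B=55.7015.
  t=1,j=1: stock 174.4600 → up 212.8412 (V=0.0000), down 139.5680 (V=0.0000). Price 0.0000; hedge Δ=0.0000, bond B=0.0000.
  t=0,j=0: stock 143.0000 → up 174.4600 (V=0.0000), down 114.4000 (V=6.3920). Price 1.9728; hedge Δ=-0.1064, bond B=17.1918.
Each (Δ,B) replicates both successor values, so the strategy is self-financing and V0 is arbitrage-free.

(0,0): Delta=-0.1064 Bond=17.1918
(1,0): Delta=-0.4310 Bond=55.7015
(1,1): Delta=0.0000 Bond=0.0000
V0=1.9728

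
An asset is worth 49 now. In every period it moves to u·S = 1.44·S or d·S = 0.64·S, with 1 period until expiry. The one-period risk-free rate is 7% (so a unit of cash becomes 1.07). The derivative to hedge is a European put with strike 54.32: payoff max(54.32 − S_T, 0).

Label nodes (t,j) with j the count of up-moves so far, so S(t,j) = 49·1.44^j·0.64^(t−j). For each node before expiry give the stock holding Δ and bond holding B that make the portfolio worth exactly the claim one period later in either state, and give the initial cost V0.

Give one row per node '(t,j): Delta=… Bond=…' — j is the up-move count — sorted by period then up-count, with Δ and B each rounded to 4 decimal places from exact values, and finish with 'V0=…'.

(0,0): Delta=-0.5857 Bond=38.6243
V0=9.9243

The replicating-portfolio and risk-neutral prices coincide; use p* = (1.07−0.64)/(1.44−0.64) = 0.5375 for the latter.
Payoff layer (t=1): V(1,0)=22.9600, V(1,1)=0.0000
Node (0,0) S=49.0000: V=(p*·0.0000+(1−p*)·22.9600)/1.07=9.9243; Δ=(0.0000−22.9600)/(70.5600−31.3600)=-0.5857; B=V−Δ·S=38.6243
Root portfolio cost Δ·49+B reproduces V0=9.9243.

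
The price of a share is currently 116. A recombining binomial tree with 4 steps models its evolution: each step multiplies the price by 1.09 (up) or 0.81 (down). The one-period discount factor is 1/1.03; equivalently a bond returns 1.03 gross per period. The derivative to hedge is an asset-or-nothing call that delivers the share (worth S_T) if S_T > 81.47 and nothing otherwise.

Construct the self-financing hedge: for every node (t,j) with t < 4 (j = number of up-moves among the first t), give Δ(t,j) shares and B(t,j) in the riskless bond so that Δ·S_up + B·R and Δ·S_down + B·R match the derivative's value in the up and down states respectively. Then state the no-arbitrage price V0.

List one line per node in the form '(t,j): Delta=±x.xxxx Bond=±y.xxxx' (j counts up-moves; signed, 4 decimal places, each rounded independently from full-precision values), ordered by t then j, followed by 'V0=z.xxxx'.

(0,0): Delta=1.2001 Bond=-25.1554
(1,0): Delta=1.7823 Bond=-80.6091
(1,1): Delta=1.0822 Bond=-10.9922
(2,0): Delta=3.2368 Bond=-193.7306
(2,1): Delta=1.4875 Bond=-52.8356
(2,2): Delta=1.0000 Bond=0.0000
(3,0): Delta=0.0000 Bond=0.0000
(3,1): Delta=3.8929 Bond=-253.9632
(3,2): Delta=1.0000 Bond=0.0000
(3,3): Delta=1.0000 Bond=0.0000
V0=114.0602

Under the risk-neutral measure, an up-move has probability p* = (R−d)/(u−d) = 0.7857 and values discount at R = 1.03.
Payoff layer (t=4): V(4,0)=0.0000, V(4,1)=0.0000, V(4,2)=90.4234, V(4,3)=121.6809, V(4,4)=163.7435
  t=3,j=0: stock 61.6472 → up 67.1954 (V=0.0000), down 49.9342 (V=0.0000). Price 0.0000; hedge Δ=0.0000, bond B=0.0000.
  t=3,j=1: stock 82.9573 → up 90.4234 (V=90.4234), down 67.1954 (V=0.0000). Price 68.9777; hedge Δ=3.8929, bond B=-253.9632.
  t=3,j=2: stock 111.6339 → up 121.6809 (V=121.6809), down 90.4234 (V=90.4234). Price 111.6339; hedge Δ=1.0000, bond B=0.0000.
  t=3,j=3: stock 150.2234 → up 163.7435 (V=163.7435), down 121.6809 (V=121.6809). Price 150.2234; hedge Δ=1.0000, bond B=0.0000.
  t=2,j=0: stock 76.1076 → up 82.9573 (V=68.9777), down 61.6472 (V=0.0000). Price 52.6182; hedge Δ=3.2368, bond B=-193.7306.
  t=2,j=1: stock 102.4164 → up 111.6339 (V=111.6339), down 82.9573 (V=68.9777). Price 99.5080; hedge Δ=1.4875, bond B=-52.8356.
  t=2,j=2: stock 137.8196 → up 150.2234 (V=150.2234), down 111.6339 (V=111.6339). Price 137.8196; hedge Δ=1.0000, bond B=0.0000.
  t=1,j=0: stock 93.9600 → up 102.4164 (V=99.5080), down 76.1076 (V=52.6182). Price 86.8546; hedge Δ=1.7823, bond B=-80.6091.
  t=1,j=1: stock 126.4400 → up 137.8196 (V=137.8196), down 102.4164 (V=99.5080). Price 125.8349; hedge Δ=1.0822, bond B=-10.9922.
  t=0,j=0: stock 116.0000 → up 126.4400 (V=125.8349), down 93.9600 (V=86.8546). Price 114.0602; hedge Δ=1.2001, bond B=-25.1554.
The time-0 hedge costs 114.0602, which is the no-arbitrage price.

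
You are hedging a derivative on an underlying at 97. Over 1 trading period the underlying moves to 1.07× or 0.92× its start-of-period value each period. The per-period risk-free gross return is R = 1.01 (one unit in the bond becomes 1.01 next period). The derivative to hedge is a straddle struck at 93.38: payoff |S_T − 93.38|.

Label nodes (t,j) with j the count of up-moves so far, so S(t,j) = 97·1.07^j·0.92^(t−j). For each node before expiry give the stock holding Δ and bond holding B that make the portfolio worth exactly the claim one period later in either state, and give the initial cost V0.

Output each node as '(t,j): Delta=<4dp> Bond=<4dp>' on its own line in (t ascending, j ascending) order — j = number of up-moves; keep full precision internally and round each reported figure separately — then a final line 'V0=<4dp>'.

(0,0): Delta=0.4309 Bond=-33.9762
V0=7.8238

No-arbitrage ⇒ martingale measure with p* = (R−d)/(u−d) = 0.6000.
Payoff layer (t=1): V(1,0)=4.1400, V(1,1)=10.4100
Node (0,0) S=97.0000: V=(p*·10.4100+(1−p*)·4.1400)/1.01=7.8238; Δ=(10.4100−4.1400)/(103.7900−89.2400)=0.4309; B=V−Δ·S=-33.9762
Each (Δ,B) replicates both successor values, so the strategy is self-financing and V0 is arbitrage-free.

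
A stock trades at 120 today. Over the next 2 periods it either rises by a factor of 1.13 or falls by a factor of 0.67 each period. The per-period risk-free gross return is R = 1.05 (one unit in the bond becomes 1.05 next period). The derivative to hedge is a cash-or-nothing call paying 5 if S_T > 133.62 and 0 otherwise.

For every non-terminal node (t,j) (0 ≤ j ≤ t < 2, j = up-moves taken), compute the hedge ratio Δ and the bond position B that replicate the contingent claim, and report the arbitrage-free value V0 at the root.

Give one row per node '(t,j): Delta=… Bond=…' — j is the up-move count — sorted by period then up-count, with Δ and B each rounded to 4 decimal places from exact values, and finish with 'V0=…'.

(0,0): Delta=0.0713 Bond=-5.4568
(1,0): Delta=0.0000 Bond=0.0000
(1,1): Delta=0.0802 Bond=-6.9358
V0=3.0949

Since d<R<u, set p* = (R−d)/(u−d) = 0.8261; price each node as the discounted p*-expectation of its children.
At expiry t=2: V(2,0)=0.0000, V(2,1)=0.0000, V(2,2)=5.0000
(1,0): S=80.4000. Δ = (V_up−V_dn)/(S_up−S_dn) = (0.0000−0.0000)/(90.8520−53.8680) = 0.0000. V = [p*·0.0000 + (1−p*)·0.0000]/1.05 = 0.0000. B = V − Δ·S = 0.0000.
(1,1): S=135.6000. Δ = (V_up−V_dn)/(S_up−S_dn) = (5.0000−0.0000)/(153.2280−90.8520) = 0.0802. V = [p*·5.0000 + (1−p*)·0.0000]/1.05 = 3.9337. B = V − Δ·S = -6.9358.
(0,0): S=120.0000. Δ = (V_up−V_dn)/(S_up−S_dn) = (3.9337−0.0000)/(135.6000−80.4000) = 0.0713. V = [p*·3.9337 + (1−p*)·0.0000]/1.05 = 3.0949. B = V − Δ·S = -5.4568.
Each (Δ,B) replicates both successor values, so the strategy is self-financing and V0 is arbitrage-free.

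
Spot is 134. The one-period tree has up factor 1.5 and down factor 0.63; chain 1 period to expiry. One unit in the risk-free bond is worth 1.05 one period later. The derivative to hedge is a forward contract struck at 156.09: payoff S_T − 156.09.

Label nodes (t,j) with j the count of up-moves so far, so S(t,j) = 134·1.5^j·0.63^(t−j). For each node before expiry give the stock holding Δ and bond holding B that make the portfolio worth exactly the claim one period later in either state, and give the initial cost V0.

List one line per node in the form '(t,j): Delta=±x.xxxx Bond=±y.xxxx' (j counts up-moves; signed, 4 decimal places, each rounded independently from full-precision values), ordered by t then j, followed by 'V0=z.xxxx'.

(0,0): Delta=1.0000 Bond=-148.6571
V0=-14.6571

Under the risk-neutral measure, an up-move has probability p* = (R−d)/(u−d) = 0.4828 and values discount at R = 1.05.
Terminal payoffs: V(1,0)=-71.6700, V(1,1)=44.9100
Node (0,0) S=134.0000: V=(p*·44.9100+(1−p*)·-71.6700)/1.05=-14.6571; Δ=(44.9100−-71.6700)/(201.0000−84.4200)=1.0000; B=V−Δ·S=-148.6571
The time-0 hedge costs -14.6571, which is the no-arbitrage price.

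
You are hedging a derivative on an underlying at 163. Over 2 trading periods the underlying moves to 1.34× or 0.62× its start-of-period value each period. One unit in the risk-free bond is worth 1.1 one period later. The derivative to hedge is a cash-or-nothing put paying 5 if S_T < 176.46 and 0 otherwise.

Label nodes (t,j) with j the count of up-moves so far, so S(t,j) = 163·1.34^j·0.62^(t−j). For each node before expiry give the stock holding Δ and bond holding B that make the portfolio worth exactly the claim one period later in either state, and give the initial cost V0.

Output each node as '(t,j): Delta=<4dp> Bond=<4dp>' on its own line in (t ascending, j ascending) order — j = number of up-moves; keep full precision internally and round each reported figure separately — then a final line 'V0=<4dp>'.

(0,0): Delta=-0.0258 Bond=6.5044
(1,0): Delta=0.0000 Bond=4.5455
(1,1): Delta=-0.0318 Bond=8.4596
V0=2.2957

The replicating-portfolio and risk-neutral prices coincide; use p* = (1.1−0.62)/(1.34−0.62) = 0.6667 for the latter.
Terminal payoffs: V(2,0)=5.0000, V(2,1)=5.0000, V(2,2)=0.0000
(1,0): S=101.0600. Δ = (V_up−V_dn)/(S_up−S_dn) = (5.0000−5.0000)/(135.4204−62.6572) = 0.0000. V = [p*·5.0000 + (1−p*)·5.0000]/1.1 = 4.5455. B = V − Δ·S = 4.5455.
(1,1): S=218.4200. Δ = (V_up−V_dn)/(S_up−S_dn) = (0.0000−5.0000)/(292.6828−135.4204) = -0.0318. V = [p*·0.0000 + (1−p*)·5.0000]/1.1 = 1.5152. B = V − Δ·S = 8.4596.
(0,0): S=163.0000. Δ = (V_up−V_dn)/(S_up−S_dn) = (1.5152−4.5455)/(218.4200−101.0600) = -0.0258. V = [p*·1.5152 + (1−p*)·4.5455]/1.1 = 2.2957. B = V − Δ·S = 6.5044.
Check: Δ(0,0)·S0 + B(0,0) = 2.2957 = V0.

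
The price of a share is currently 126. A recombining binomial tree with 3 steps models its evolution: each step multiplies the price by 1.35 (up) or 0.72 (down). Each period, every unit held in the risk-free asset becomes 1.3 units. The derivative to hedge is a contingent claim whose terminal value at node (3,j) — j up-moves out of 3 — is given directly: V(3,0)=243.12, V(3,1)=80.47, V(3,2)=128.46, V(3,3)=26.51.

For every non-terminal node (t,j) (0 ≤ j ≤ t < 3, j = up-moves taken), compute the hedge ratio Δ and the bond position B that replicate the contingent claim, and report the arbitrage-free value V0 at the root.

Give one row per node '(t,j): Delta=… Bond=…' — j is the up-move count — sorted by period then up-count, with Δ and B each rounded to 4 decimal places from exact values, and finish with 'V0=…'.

Under the risk-neutral measure, an up-move has probability p* = (R−d)/(u−d) = 0.9206 and values discount at R = 1.3.
At expiry t=3: V(3,0)=243.1200, V(3,1)=80.4700, V(3,2)=128.4600, V(3,3)=26.5100
(2,0): S=65.3184. Δ = (V_up−V_dn)/(S_up−S_dn) = (80.4700−243.1200)/(88.1798−47.0292) = -3.9526. V = [p*·80.4700 + (1−p*)·243.1200]/1.3 = 71.8298. B = V − Δ·S = 330.0044.
(2,1): S=122.4720. Δ = (V_up−V_dn)/(S_up−S_dn) = (128.4600−80.4700)/(165.3372−88.1798) = 0.6220. V = [p*·128.4600 + (1−p*)·80.4700]/1.3 = 95.8856. B = V − Δ·S = 19.7110.
(2,2): S=229.6350. Δ = (V_up−V_dn)/(S_up−S_dn) = (26.5100−128.4600)/(310.0073−165.3372) = -0.7047. V = [p*·26.5100 + (1−p*)·128.4600]/1.3 = 26.6164. B = V − Δ·S = 188.4418.
(1,0): S=90.7200. Δ = (V_up−V_dn)/(S_up−S_dn) = (95.8856−71.8298)/(122.4720−65.3184) = 0.4209. V = [p*·95.8856 + (1−p*)·71.8298]/1.3 = 72.2895. B = V − Δ·S = 34.1057.
(1,1): S=170.1000. Δ = (V_up−V_dn)/(S_up−S_dn) = (26.6164−95.8856)/(229.6350−122.4720) = -0.6464. V = [p*·26.6164 + (1−p*)·95.8856]/1.3 = 24.7030. B = V − Δ·S = 134.6542.
(0,0): S=126.0000. Δ = (V_up−V_dn)/(S_up−S_dn) = (24.7030−72.2895)/(170.1000−90.7200) = -0.5995. V = [p*·24.7030 + (1−p*)·72.2895]/1.3 = 21.9075. B = V − Δ·S = 97.4416.
Self-financing check: at every node Δ·S+B equals the discounted successor values.

(0,0): Delta=-0.5995 Bond=97.4416
(1,0): Delta=0.4209 Bond=34.1057
(1,1): Delta=-0.6464 Bond=134.6542
(2,0): Delta=-3.9526 Bond=330.0044
(2,1): Delta=0.6220 Bond=19.7110
(2,2): Delta=-0.7047 Bond=188.4418
V0=21.9075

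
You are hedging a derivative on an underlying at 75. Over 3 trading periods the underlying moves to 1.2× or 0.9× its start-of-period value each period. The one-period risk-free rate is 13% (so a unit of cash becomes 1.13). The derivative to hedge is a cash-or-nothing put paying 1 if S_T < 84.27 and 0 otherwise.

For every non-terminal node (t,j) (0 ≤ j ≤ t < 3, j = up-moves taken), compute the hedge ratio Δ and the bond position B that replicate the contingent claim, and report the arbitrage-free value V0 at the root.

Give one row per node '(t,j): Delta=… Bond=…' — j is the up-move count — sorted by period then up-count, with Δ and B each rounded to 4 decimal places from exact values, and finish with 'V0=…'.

The replicating-portfolio and risk-neutral prices coincide; use p* = (1.13−0.9)/(1.2−0.9) = 0.7667 for the latter.
Payoff layer (t=3): V(3,0)=1.0000, V(3,1)=1.0000, V(3,2)=0.0000, V(3,3)=0.0000
  t=2,j=0: stock 60.7500 → up 72.9000 (V=1.0000), down 54.6750 (V=1.0000). Price 0.8850; hedge Δ=0.0000, bond B=0.8850.
  t=2,j=1: stock 81.0000 → up 97.2000 (V=0.0000), down 72.9000 (V=1.0000). Price 0.2065; hedge Δ=-0.0412, bond B=3.5398.
  t=2,j=2: stock 108.0000 → up 129.6000 (V=0.0000), down 97.2000 (V=0.0000). Price 0.0000; hedge Δ=0.0000, bond B=0.0000.
  t=1,j=0: stock 67.5000 → up 81.0000 (V=0.2065), down 60.7500 (V=0.8850). Price 0.3228; hedge Δ=-0.0335, bond B=2.5844.
  t=1,j=1: stock 90.0000 → up 108.0000 (V=0.0000), down 81.0000 (V=0.2065). Price 0.0426; hedge Δ=-0.0076, bond B=0.7309.
  t=0,j=0: stock 75.0000 → up 90.0000 (V=0.0426), down 67.5000 (V=0.3228). Price 0.0956; hedge Δ=-0.0125, bond B=1.0296.
Root portfolio cost Δ·75+B reproduces V0=0.0956.

(0,0): Delta=-0.0125 Bond=1.0296
(1,0): Delta=-0.0335 Bond=2.5844
(1,1): Delta=-0.0076 Bond=0.7309
(2,0): Delta=0.0000 Bond=0.8850
(2,1): Delta=-0.0412 Bond=3.5398
(2,2): Delta=0.0000 Bond=0.0000
V0=0.0956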